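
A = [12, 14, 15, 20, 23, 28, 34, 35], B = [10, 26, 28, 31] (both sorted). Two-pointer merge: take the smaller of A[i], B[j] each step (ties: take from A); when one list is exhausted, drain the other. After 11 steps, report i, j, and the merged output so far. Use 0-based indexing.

i=0 j=0: A[i]=12>B[j]=10 take 10, j++
i=0 j=1: A[i]=12<=B[j]=26 take 12, i++
i=1 j=1: A[i]=14<=B[j]=26 take 14, i++
i=2 j=1: A[i]=15<=B[j]=26 take 15, i++
i=3 j=1: A[i]=20<=B[j]=26 take 20, i++
i=4 j=1: A[i]=23<=B[j]=26 take 23, i++
i=5 j=1: A[i]=28>B[j]=26 take 26, j++
i=5 j=2: A[i]=28<=B[j]=28 take 28, i++
i=6 j=2: A[i]=34>B[j]=28 take 28, j++
i=6 j=3: A[i]=34>B[j]=31 take 31, j++
i=6 j=4: B done, take A[i]=34, i++

i=7, j=4, merged so far=[10, 12, 14, 15, 20, 23, 26, 28, 28, 31, 34]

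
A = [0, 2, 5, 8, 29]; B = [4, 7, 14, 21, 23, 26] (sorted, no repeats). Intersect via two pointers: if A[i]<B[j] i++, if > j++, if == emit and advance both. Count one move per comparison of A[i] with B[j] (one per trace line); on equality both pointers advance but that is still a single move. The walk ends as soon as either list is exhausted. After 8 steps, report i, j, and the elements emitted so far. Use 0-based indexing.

i=4, j=4, emitted=[]

i=0 j=0: 0<4, i++
i=1 j=0: 2<4, i++
i=2 j=0: 5>4, j++
i=2 j=1: 5<7, i++
i=3 j=1: 8>7, j++
i=3 j=2: 8<14, i++
i=4 j=2: 29>14, j++
i=4 j=3: 29>21, j++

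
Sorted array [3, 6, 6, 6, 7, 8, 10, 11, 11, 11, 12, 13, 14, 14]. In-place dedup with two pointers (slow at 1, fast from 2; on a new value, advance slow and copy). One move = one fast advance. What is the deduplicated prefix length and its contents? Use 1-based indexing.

slow=1 fast=2: a[fast]=6≠a[slow]=3 write a[2]=6, slow++,fast++
slow=2 fast=3: a[fast]=6=a[slow] dup, fast++
slow=2 fast=4: a[fast]=6=a[slow] dup, fast++
slow=2 fast=5: a[fast]=7≠a[slow]=6 write a[3]=7, slow++,fast++
slow=3 fast=6: a[fast]=8≠a[slow]=7 write a[4]=8, slow++,fast++
slow=4 fast=7: a[fast]=10≠a[slow]=8 write a[5]=10, slow++,fast++
slow=5 fast=8: a[fast]=11≠a[slow]=10 write a[6]=11, slow++,fast++
slow=6 fast=9: a[fast]=11=a[slow] dup, fast++
slow=6 fast=10: a[fast]=11=a[slow] dup, fast++
slow=6 fast=11: a[fast]=12≠a[slow]=11 write a[7]=12, slow++,fast++
slow=7 fast=12: a[fast]=13≠a[slow]=12 write a[8]=13, slow++,fast++
slow=8 fast=13: a[fast]=14≠a[slow]=13 write a[9]=14, slow++,fast++
slow=9 fast=14: a[fast]=14=a[slow] dup, fast++

length 9; prefix = [3, 6, 7, 8, 10, 11, 12, 13, 14]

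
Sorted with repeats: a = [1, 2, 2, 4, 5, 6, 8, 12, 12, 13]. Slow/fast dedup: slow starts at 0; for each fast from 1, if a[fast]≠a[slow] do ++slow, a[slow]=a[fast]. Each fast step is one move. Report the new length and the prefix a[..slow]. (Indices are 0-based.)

(s=0,f=1) a[fast]=2≠a[slow]=1 write a[1]=2 → slow++,fast++
(s=1,f=2) a[fast]=2=a[slow] dup → fast++
(s=1,f=3) a[fast]=4≠a[slow]=2 write a[2]=4 → slow++,fast++
(s=2,f=4) a[fast]=5≠a[slow]=4 write a[3]=5 → slow++,fast++
(s=3,f=5) a[fast]=6≠a[slow]=5 write a[4]=6 → slow++,fast++
(s=4,f=6) a[fast]=8≠a[slow]=6 write a[5]=8 → slow++,fast++
(s=5,f=7) a[fast]=12≠a[slow]=8 write a[6]=12 → slow++,fast++
(s=6,f=8) a[fast]=12=a[slow] dup → fast++
(s=6,f=9) a[fast]=13≠a[slow]=12 write a[7]=13 → slow++,fast++

length 8; prefix = [1, 2, 4, 5, 6, 8, 12, 13]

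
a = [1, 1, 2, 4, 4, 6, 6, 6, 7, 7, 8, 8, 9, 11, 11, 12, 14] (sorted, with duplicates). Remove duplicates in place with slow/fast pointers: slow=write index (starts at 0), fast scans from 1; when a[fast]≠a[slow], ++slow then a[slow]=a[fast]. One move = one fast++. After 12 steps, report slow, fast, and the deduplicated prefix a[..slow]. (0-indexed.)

slow=6, fast=13, prefix=[1, 2, 4, 6, 7, 8, 9]

slow=0 fast=1: a[fast]=1=a[slow] dup, fast++
slow=0 fast=2: a[fast]=2≠a[slow]=1 write a[1]=2, slow++,fast++
slow=1 fast=3: a[fast]=4≠a[slow]=2 write a[2]=4, slow++,fast++
slow=2 fast=4: a[fast]=4=a[slow] dup, fast++
slow=2 fast=5: a[fast]=6≠a[slow]=4 write a[3]=6, slow++,fast++
slow=3 fast=6: a[fast]=6=a[slow] dup, fast++
slow=3 fast=7: a[fast]=6=a[slow] dup, fast++
slow=3 fast=8: a[fast]=7≠a[slow]=6 write a[4]=7, slow++,fast++
slow=4 fast=9: a[fast]=7=a[slow] dup, fast++
slow=4 fast=10: a[fast]=8≠a[slow]=7 write a[5]=8, slow++,fast++
slow=5 fast=11: a[fast]=8=a[slow] dup, fast++
slow=5 fast=12: a[fast]=9≠a[slow]=8 write a[6]=9, slow++,fast++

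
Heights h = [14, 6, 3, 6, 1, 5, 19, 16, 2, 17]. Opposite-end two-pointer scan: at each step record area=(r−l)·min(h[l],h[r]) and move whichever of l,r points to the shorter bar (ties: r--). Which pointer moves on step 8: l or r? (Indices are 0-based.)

r

l=0 r=9: min(14,17)*9=126 best=126 *, l++
l=1 r=9: min(6,17)*8=48 best=126, l++
l=2 r=9: min(3,17)*7=21 best=126, l++
l=3 r=9: min(6,17)*6=36 best=126, l++
l=4 r=9: min(1,17)*5=5 best=126, l++
l=5 r=9: min(5,17)*4=20 best=126, l++
l=6 r=9: min(19,17)*3=51 best=126, r--
l=6 r=8: min(19,2)*2=4 best=126, r--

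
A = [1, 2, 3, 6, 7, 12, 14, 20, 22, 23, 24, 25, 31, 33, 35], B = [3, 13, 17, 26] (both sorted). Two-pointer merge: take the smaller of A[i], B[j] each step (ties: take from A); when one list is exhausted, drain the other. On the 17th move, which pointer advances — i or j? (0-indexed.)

[i=0,j=0] A[i]=1<=B[j]=3 take 1 → i++
[i=1,j=0] A[i]=2<=B[j]=3 take 2 → i++
[i=2,j=0] A[i]=3<=B[j]=3 take 3 → i++
[i=3,j=0] A[i]=6>B[j]=3 take 3 → j++
[i=3,j=1] A[i]=6<=B[j]=13 take 6 → i++
[i=4,j=1] A[i]=7<=B[j]=13 take 7 → i++
[i=5,j=1] A[i]=12<=B[j]=13 take 12 → i++
[i=6,j=1] A[i]=14>B[j]=13 take 13 → j++
[i=6,j=2] A[i]=14<=B[j]=17 take 14 → i++
[i=7,j=2] A[i]=20>B[j]=17 take 17 → j++
[i=7,j=3] A[i]=20<=B[j]=26 take 20 → i++
[i=8,j=3] A[i]=22<=B[j]=26 take 22 → i++
[i=9,j=3] A[i]=23<=B[j]=26 take 23 → i++
[i=10,j=3] A[i]=24<=B[j]=26 take 24 → i++
[i=11,j=3] A[i]=25<=B[j]=26 take 25 → i++
[i=12,j=3] A[i]=31>B[j]=26 take 26 → j++
[i=12,j=4] B done, take A[i]=31 → i++

i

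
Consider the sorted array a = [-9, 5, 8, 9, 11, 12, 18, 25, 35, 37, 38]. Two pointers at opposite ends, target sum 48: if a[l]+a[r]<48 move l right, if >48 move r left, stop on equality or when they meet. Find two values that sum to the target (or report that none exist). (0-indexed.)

(11, 37)

[0,10] -9+38=29 <48 → l++
[1,10] 5+38=43 <48 → l++
[2,10] 8+38=46 <48 → l++
[3,10] 9+38=47 <48 → l++
[4,10] 11+38=49 >48 → r--
[4,9] 11+37=48 → found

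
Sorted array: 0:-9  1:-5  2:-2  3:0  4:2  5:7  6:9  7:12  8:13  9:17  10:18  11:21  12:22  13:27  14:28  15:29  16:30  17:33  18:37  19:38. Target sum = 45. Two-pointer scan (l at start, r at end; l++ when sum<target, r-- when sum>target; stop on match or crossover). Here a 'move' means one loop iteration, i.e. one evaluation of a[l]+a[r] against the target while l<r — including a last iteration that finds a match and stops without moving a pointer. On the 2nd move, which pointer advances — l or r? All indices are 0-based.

l

l=0 r=19: -9+38=29 <45, l++
l=1 r=19: -5+38=33 <45, l++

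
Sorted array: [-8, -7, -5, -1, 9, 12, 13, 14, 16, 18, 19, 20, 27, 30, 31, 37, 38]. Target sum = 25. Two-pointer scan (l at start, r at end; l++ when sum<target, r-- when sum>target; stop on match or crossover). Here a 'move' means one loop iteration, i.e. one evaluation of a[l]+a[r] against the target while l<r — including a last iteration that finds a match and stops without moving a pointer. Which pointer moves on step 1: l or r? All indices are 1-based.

l=1 r=17: -8+38=30 >25, r--

r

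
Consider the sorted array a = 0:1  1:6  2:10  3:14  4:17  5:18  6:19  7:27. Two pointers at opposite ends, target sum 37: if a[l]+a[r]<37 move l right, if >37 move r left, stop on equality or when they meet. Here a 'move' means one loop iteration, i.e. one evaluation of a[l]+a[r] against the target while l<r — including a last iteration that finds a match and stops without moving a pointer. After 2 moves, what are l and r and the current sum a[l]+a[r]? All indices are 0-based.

l=2, r=7, sum=37

[0,7] 1+27=28 <37 → l++
[1,7] 6+27=33 <37 → l++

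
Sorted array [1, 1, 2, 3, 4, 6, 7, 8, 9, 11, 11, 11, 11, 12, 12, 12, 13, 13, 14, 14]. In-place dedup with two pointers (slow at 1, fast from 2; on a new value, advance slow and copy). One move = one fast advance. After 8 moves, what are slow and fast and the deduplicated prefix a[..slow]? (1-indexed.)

slow=8, fast=10, prefix=[1, 2, 3, 4, 6, 7, 8, 9]

(s=1,f=2) a[fast]=1=a[slow] dup → fast++
(s=1,f=3) a[fast]=2≠a[slow]=1 write a[2]=2 → slow++,fast++
(s=2,f=4) a[fast]=3≠a[slow]=2 write a[3]=3 → slow++,fast++
(s=3,f=5) a[fast]=4≠a[slow]=3 write a[4]=4 → slow++,fast++
(s=4,f=6) a[fast]=6≠a[slow]=4 write a[5]=6 → slow++,fast++
(s=5,f=7) a[fast]=7≠a[slow]=6 write a[6]=7 → slow++,fast++
(s=6,f=8) a[fast]=8≠a[slow]=7 write a[7]=8 → slow++,fast++
(s=7,f=9) a[fast]=9≠a[slow]=8 write a[8]=9 → slow++,fast++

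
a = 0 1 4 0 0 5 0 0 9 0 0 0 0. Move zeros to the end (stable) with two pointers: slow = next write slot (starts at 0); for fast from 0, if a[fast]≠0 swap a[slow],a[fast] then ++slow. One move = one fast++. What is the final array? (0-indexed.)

(s=0,f=0) a[fast]=0 → fast++
(s=0,f=1) a[fast]=1≠0 swap→a[0]=1 → slow++,fast++
(s=1,f=2) a[fast]=4≠0 swap→a[1]=4 → slow++,fast++
(s=2,f=3) a[fast]=0 → fast++
(s=2,f=4) a[fast]=0 → fast++
(s=2,f=5) a[fast]=5≠0 swap→a[2]=5 → slow++,fast++
(s=3,f=6) a[fast]=0 → fast++
(s=3,f=7) a[fast]=0 → fast++
(s=3,f=8) a[fast]=9≠0 swap→a[3]=9 → slow++,fast++
(s=4,f=9) a[fast]=0 → fast++
(s=4,f=10) a[fast]=0 → fast++
(s=4,f=11) a[fast]=0 → fast++
(s=4,f=12) a[fast]=0 → fast++

[1, 4, 5, 9, 0, 0, 0, 0, 0, 0, 0, 0, 0]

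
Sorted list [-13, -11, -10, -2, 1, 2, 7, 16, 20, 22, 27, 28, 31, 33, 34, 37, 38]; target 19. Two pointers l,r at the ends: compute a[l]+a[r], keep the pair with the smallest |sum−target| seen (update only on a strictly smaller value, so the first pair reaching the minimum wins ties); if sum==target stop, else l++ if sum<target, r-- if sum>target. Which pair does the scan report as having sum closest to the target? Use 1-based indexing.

pair (-13, 33) with sum 20 (|Δ|=1)

[1,17] -13+38=25 d=6 * → r--
[1,16] -13+37=24 d=5 * → r--
[1,15] -13+34=21 d=2 * → r--
[1,14] -13+33=20 d=1 * → r--
[1,13] -13+31=18 d=1 → l++
[2,13] -11+31=20 d=1 → r--
[2,12] -11+28=17 d=2 → l++
[3,12] -10+28=18 d=1 → l++
[4,12] -2+28=26 d=7 → r--
[4,11] -2+27=25 d=6 → r--
[4,10] -2+22=20 d=1 → r--
[4,9] -2+20=18 d=1 → l++
[5,9] 1+20=21 d=2 → r--
[5,8] 1+16=17 d=2 → l++
[6,8] 2+16=18 d=1 → l++
[7,8] 7+16=23 d=4 → r--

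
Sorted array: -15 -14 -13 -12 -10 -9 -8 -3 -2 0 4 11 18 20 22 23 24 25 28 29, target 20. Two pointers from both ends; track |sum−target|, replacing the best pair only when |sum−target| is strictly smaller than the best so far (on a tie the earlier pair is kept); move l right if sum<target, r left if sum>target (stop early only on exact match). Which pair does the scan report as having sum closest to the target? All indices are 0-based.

pair (-9, 29) with sum 20 (|Δ|=0)

[0,19] -15+29=14 d=6 * → l++
[1,19] -14+29=15 d=5 * → l++
[2,19] -13+29=16 d=4 * → l++
[3,19] -12+29=17 d=3 * → l++
[4,19] -10+29=19 d=1 * → l++
[5,19] -9+29=20 d=0 * → stop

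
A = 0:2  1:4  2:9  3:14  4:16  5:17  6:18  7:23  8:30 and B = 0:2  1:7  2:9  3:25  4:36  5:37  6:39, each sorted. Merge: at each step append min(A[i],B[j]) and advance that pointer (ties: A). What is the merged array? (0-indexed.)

[i=0,j=0] A[i]=2<=B[j]=2 take 2 → i++
[i=1,j=0] A[i]=4>B[j]=2 take 2 → j++
[i=1,j=1] A[i]=4<=B[j]=7 take 4 → i++
[i=2,j=1] A[i]=9>B[j]=7 take 7 → j++
[i=2,j=2] A[i]=9<=B[j]=9 take 9 → i++
[i=3,j=2] A[i]=14>B[j]=9 take 9 → j++
[i=3,j=3] A[i]=14<=B[j]=25 take 14 → i++
[i=4,j=3] A[i]=16<=B[j]=25 take 16 → i++
[i=5,j=3] A[i]=17<=B[j]=25 take 17 → i++
[i=6,j=3] A[i]=18<=B[j]=25 take 18 → i++
[i=7,j=3] A[i]=23<=B[j]=25 take 23 → i++
[i=8,j=3] A[i]=30>B[j]=25 take 25 → j++
[i=8,j=4] A[i]=30<=B[j]=36 take 30 → i++
[i=9,j=4] A done, take B[j]=36 → j++
[i=9,j=5] A done, take B[j]=37 → j++
[i=9,j=6] A done, take B[j]=39 → j++

[2, 2, 4, 7, 9, 9, 14, 16, 17, 18, 23, 25, 30, 36, 37, 39]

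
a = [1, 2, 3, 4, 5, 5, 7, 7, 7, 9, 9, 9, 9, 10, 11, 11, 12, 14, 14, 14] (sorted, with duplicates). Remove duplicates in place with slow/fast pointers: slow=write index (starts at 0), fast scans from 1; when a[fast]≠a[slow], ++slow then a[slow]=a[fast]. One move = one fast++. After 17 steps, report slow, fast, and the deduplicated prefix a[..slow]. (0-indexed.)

slow=10, fast=18, prefix=[1, 2, 3, 4, 5, 7, 9, 10, 11, 12, 14]

slow=0 fast=1: a[fast]=2≠a[slow]=1 write a[1]=2, slow++,fast++
slow=1 fast=2: a[fast]=3≠a[slow]=2 write a[2]=3, slow++,fast++
slow=2 fast=3: a[fast]=4≠a[slow]=3 write a[3]=4, slow++,fast++
slow=3 fast=4: a[fast]=5≠a[slow]=4 write a[4]=5, slow++,fast++
slow=4 fast=5: a[fast]=5=a[slow] dup, fast++
slow=4 fast=6: a[fast]=7≠a[slow]=5 write a[5]=7, slow++,fast++
slow=5 fast=7: a[fast]=7=a[slow] dup, fast++
slow=5 fast=8: a[fast]=7=a[slow] dup, fast++
slow=5 fast=9: a[fast]=9≠a[slow]=7 write a[6]=9, slow++,fast++
slow=6 fast=10: a[fast]=9=a[slow] dup, fast++
slow=6 fast=11: a[fast]=9=a[slow] dup, fast++
slow=6 fast=12: a[fast]=9=a[slow] dup, fast++
slow=6 fast=13: a[fast]=10≠a[slow]=9 write a[7]=10, slow++,fast++
slow=7 fast=14: a[fast]=11≠a[slow]=10 write a[8]=11, slow++,fast++
slow=8 fast=15: a[fast]=11=a[slow] dup, fast++
slow=8 fast=16: a[fast]=12≠a[slow]=11 write a[9]=12, slow++,fast++
slow=9 fast=17: a[fast]=14≠a[slow]=12 write a[10]=14, slow++,fast++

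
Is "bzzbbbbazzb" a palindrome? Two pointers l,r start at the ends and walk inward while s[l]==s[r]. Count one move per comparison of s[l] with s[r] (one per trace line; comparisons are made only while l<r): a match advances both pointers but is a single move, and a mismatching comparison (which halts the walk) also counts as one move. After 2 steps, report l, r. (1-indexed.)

[1,11] 'b'=='b' → l++,r--
[2,10] 'z'=='z' → l++,r--

l=3, r=9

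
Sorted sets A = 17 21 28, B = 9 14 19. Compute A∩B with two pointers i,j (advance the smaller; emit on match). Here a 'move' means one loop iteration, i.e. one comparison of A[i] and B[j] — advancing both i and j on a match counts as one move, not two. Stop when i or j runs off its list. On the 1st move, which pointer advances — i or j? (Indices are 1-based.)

j

i=1 j=1: 17>9, j++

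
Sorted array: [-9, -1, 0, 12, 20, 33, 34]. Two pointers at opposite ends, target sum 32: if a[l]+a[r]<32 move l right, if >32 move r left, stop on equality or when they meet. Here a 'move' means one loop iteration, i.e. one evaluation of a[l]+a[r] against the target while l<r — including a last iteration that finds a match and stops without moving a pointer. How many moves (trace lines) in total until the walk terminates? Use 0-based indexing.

l=0 r=6: -9+34=25 <32, l++
l=1 r=6: -1+34=33 >32, r--
l=1 r=5: -1+33=32, found

3 moves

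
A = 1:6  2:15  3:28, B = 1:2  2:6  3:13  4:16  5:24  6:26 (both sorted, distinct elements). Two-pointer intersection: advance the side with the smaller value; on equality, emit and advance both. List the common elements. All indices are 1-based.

[i=1,j=1] 6>2 → j++
[i=1,j=2] 6==6 emit → i++,j++
[i=2,j=3] 15>13 → j++
[i=2,j=4] 15<16 → i++
[i=3,j=4] 28>16 → j++
[i=3,j=5] 28>24 → j++
[i=3,j=6] 28>26 → j++

intersection = [6]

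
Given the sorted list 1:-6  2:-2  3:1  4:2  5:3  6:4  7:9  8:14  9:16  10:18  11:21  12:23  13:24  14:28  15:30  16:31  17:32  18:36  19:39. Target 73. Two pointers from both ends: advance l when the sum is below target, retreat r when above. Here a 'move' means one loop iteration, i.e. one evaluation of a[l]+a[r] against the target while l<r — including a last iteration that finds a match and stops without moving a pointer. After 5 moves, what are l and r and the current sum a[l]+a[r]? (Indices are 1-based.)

[1,19] -6+39=33 <73 → l++
[2,19] -2+39=37 <73 → l++
[3,19] 1+39=40 <73 → l++
[4,19] 2+39=41 <73 → l++
[5,19] 3+39=42 <73 → l++

l=6, r=19, sum=43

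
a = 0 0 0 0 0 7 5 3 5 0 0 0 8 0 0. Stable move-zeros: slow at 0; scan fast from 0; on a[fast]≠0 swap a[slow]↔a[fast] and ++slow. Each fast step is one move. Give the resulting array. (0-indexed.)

(s=0,f=0) a[fast]=0 → fast++
(s=0,f=1) a[fast]=0 → fast++
(s=0,f=2) a[fast]=0 → fast++
(s=0,f=3) a[fast]=0 → fast++
(s=0,f=4) a[fast]=0 → fast++
(s=0,f=5) a[fast]=7≠0 swap→a[0]=7 → slow++,fast++
(s=1,f=6) a[fast]=5≠0 swap→a[1]=5 → slow++,fast++
(s=2,f=7) a[fast]=3≠0 swap→a[2]=3 → slow++,fast++
(s=3,f=8) a[fast]=5≠0 swap→a[3]=5 → slow++,fast++
(s=4,f=9) a[fast]=0 → fast++
(s=4,f=10) a[fast]=0 → fast++
(s=4,f=11) a[fast]=0 → fast++
(s=4,f=12) a[fast]=8≠0 swap→a[4]=8 → slow++,fast++
(s=5,f=13) a[fast]=0 → fast++
(s=5,f=14) a[fast]=0 → fast++

[7, 5, 3, 5, 8, 0, 0, 0, 0, 0, 0, 0, 0, 0, 0]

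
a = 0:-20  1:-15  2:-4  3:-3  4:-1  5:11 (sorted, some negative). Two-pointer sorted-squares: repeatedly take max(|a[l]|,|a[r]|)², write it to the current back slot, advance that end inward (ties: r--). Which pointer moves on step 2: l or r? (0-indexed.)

l

[0,5] |-20|>|11| out[5]=400 → l++
[1,5] |-15|>|11| out[4]=225 → l++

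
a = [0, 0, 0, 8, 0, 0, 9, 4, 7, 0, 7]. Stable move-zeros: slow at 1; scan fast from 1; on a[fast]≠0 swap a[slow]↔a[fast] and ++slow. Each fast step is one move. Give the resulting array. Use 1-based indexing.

[8, 9, 4, 7, 7, 0, 0, 0, 0, 0, 0]

(s=1,f=1) a[fast]=0 → fast++
(s=1,f=2) a[fast]=0 → fast++
(s=1,f=3) a[fast]=0 → fast++
(s=1,f=4) a[fast]=8≠0 swap→a[1]=8 → slow++,fast++
(s=2,f=5) a[fast]=0 → fast++
(s=2,f=6) a[fast]=0 → fast++
(s=2,f=7) a[fast]=9≠0 swap→a[2]=9 → slow++,fast++
(s=3,f=8) a[fast]=4≠0 swap→a[3]=4 → slow++,fast++
(s=4,f=9) a[fast]=7≠0 swap→a[4]=7 → slow++,fast++
(s=5,f=10) a[fast]=0 → fast++
(s=5,f=11) a[fast]=7≠0 swap→a[5]=7 → slow++,fast++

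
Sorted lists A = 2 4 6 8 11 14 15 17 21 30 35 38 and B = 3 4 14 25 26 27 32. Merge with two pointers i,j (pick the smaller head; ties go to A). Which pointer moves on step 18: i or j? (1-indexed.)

i=1 j=1: A[i]=2<=B[j]=3 take 2, i++
i=2 j=1: A[i]=4>B[j]=3 take 3, j++
i=2 j=2: A[i]=4<=B[j]=4 take 4, i++
i=3 j=2: A[i]=6>B[j]=4 take 4, j++
i=3 j=3: A[i]=6<=B[j]=14 take 6, i++
i=4 j=3: A[i]=8<=B[j]=14 take 8, i++
i=5 j=3: A[i]=11<=B[j]=14 take 11, i++
i=6 j=3: A[i]=14<=B[j]=14 take 14, i++
i=7 j=3: A[i]=15>B[j]=14 take 14, j++
i=7 j=4: A[i]=15<=B[j]=25 take 15, i++
i=8 j=4: A[i]=17<=B[j]=25 take 17, i++
i=9 j=4: A[i]=21<=B[j]=25 take 21, i++
i=10 j=4: A[i]=30>B[j]=25 take 25, j++
i=10 j=5: A[i]=30>B[j]=26 take 26, j++
i=10 j=6: A[i]=30>B[j]=27 take 27, j++
i=10 j=7: A[i]=30<=B[j]=32 take 30, i++
i=11 j=7: A[i]=35>B[j]=32 take 32, j++
i=11 j=8: B done, take A[i]=35, i++

i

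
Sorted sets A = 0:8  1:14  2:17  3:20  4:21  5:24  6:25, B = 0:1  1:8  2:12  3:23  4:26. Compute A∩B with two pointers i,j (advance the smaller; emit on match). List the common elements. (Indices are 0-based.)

intersection = [8]

i=0 j=0: 8>1, j++
i=0 j=1: 8==8 emit, i++,j++
i=1 j=2: 14>12, j++
i=1 j=3: 14<23, i++
i=2 j=3: 17<23, i++
i=3 j=3: 20<23, i++
i=4 j=3: 21<23, i++
i=5 j=3: 24>23, j++
i=5 j=4: 24<26, i++
i=6 j=4: 25<26, i++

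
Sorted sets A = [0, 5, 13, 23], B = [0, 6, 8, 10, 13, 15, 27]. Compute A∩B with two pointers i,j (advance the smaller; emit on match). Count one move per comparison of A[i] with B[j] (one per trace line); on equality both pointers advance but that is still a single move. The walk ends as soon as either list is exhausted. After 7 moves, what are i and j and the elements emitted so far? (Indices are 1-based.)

i=4, j=7, emitted=[0, 13]

i=1 j=1: 0==0 emit, i++,j++
i=2 j=2: 5<6, i++
i=3 j=2: 13>6, j++
i=3 j=3: 13>8, j++
i=3 j=4: 13>10, j++
i=3 j=5: 13==13 emit, i++,j++
i=4 j=6: 23>15, j++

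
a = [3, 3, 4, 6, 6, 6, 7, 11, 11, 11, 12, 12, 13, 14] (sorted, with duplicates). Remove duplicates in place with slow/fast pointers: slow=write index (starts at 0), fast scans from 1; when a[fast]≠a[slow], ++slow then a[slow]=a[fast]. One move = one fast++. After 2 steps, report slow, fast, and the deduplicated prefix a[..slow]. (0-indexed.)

slow=1, fast=3, prefix=[3, 4]

(s=0,f=1) a[fast]=3=a[slow] dup → fast++
(s=0,f=2) a[fast]=4≠a[slow]=3 write a[1]=4 → slow++,fast++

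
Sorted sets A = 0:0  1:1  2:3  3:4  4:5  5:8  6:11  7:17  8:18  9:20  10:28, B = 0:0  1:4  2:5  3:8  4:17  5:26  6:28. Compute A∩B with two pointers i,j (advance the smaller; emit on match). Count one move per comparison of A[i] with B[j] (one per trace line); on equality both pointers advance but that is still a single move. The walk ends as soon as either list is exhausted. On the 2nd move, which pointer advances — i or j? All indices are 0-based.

i

[i=0,j=0] 0==0 emit → i++,j++
[i=1,j=1] 1<4 → i++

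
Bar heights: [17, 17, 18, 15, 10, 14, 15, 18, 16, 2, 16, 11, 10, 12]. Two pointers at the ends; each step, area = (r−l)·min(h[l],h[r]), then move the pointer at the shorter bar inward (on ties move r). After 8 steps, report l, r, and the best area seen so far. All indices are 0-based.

[0,13] min(17,12)*13=156 best=156 * → r--
[0,12] min(17,10)*12=120 best=156 → r--
[0,11] min(17,11)*11=121 best=156 → r--
[0,10] min(17,16)*10=160 best=160 * → r--
[0,9] min(17,2)*9=18 best=160 → r--
[0,8] min(17,16)*8=128 best=160 → r--
[0,7] min(17,18)*7=119 best=160 → l++
[1,7] min(17,18)*6=102 best=160 → l++

l=2, r=7, best area=160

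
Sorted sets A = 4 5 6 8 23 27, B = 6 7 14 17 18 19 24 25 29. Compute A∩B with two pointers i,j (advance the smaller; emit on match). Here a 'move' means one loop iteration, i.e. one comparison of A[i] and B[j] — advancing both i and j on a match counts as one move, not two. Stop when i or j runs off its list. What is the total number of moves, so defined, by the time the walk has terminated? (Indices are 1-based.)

[i=1,j=1] 4<6 → i++
[i=2,j=1] 5<6 → i++
[i=3,j=1] 6==6 emit → i++,j++
[i=4,j=2] 8>7 → j++
[i=4,j=3] 8<14 → i++
[i=5,j=3] 23>14 → j++
[i=5,j=4] 23>17 → j++
[i=5,j=5] 23>18 → j++
[i=5,j=6] 23>19 → j++
[i=5,j=7] 23<24 → i++
[i=6,j=7] 27>24 → j++
[i=6,j=8] 27>25 → j++
[i=6,j=9] 27<29 → i++

13 moves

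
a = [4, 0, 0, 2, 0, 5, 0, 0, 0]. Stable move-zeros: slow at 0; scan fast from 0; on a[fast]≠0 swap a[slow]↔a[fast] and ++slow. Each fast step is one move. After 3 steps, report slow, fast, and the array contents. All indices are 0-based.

(s=0,f=0) a[fast]=4≠0 swap→a[0]=4 → slow++,fast++
(s=1,f=1) a[fast]=0 → fast++
(s=1,f=2) a[fast]=0 → fast++

slow=1, fast=3, a=[4, 0, 0, 2, 0, 5, 0, 0, 0]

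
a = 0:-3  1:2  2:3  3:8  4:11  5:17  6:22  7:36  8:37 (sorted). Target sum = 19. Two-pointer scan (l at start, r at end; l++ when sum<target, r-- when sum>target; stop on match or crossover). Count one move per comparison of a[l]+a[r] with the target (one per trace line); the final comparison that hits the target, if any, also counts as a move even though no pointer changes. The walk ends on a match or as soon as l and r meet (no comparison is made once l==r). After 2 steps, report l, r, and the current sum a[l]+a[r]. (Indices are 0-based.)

[0,8] -3+37=34 >19 → r--
[0,7] -3+36=33 >19 → r--

l=0, r=6, sum=19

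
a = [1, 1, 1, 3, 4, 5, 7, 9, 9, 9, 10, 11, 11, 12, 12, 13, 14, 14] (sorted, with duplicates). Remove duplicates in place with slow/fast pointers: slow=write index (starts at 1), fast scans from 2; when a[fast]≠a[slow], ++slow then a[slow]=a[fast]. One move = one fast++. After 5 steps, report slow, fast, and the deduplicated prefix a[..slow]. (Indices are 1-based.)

slow=4, fast=7, prefix=[1, 3, 4, 5]

(s=1,f=2) a[fast]=1=a[slow] dup → fast++
(s=1,f=3) a[fast]=1=a[slow] dup → fast++
(s=1,f=4) a[fast]=3≠a[slow]=1 write a[2]=3 → slow++,fast++
(s=2,f=5) a[fast]=4≠a[slow]=3 write a[3]=4 → slow++,fast++
(s=3,f=6) a[fast]=5≠a[slow]=4 write a[4]=5 → slow++,fast++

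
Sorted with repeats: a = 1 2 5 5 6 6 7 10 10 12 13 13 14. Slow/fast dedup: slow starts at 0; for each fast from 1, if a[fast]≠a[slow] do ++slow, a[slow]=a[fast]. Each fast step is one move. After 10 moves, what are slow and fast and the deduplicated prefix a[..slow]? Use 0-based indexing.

slow=7, fast=11, prefix=[1, 2, 5, 6, 7, 10, 12, 13]

slow=0 fast=1: a[fast]=2≠a[slow]=1 write a[1]=2, slow++,fast++
slow=1 fast=2: a[fast]=5≠a[slow]=2 write a[2]=5, slow++,fast++
slow=2 fast=3: a[fast]=5=a[slow] dup, fast++
slow=2 fast=4: a[fast]=6≠a[slow]=5 write a[3]=6, slow++,fast++
slow=3 fast=5: a[fast]=6=a[slow] dup, fast++
slow=3 fast=6: a[fast]=7≠a[slow]=6 write a[4]=7, slow++,fast++
slow=4 fast=7: a[fast]=10≠a[slow]=7 write a[5]=10, slow++,fast++
slow=5 fast=8: a[fast]=10=a[slow] dup, fast++
slow=5 fast=9: a[fast]=12≠a[slow]=10 write a[6]=12, slow++,fast++
slow=6 fast=10: a[fast]=13≠a[slow]=12 write a[7]=13, slow++,fast++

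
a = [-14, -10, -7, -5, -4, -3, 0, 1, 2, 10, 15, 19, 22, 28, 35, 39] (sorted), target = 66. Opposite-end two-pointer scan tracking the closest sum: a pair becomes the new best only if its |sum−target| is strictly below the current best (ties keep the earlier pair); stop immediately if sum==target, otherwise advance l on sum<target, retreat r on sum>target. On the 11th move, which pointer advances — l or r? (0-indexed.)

l

l=0 r=15: -14+39=25 d=41 *, l++
l=1 r=15: -10+39=29 d=37 *, l++
l=2 r=15: -7+39=32 d=34 *, l++
l=3 r=15: -5+39=34 d=32 *, l++
l=4 r=15: -4+39=35 d=31 *, l++
l=5 r=15: -3+39=36 d=30 *, l++
l=6 r=15: 0+39=39 d=27 *, l++
l=7 r=15: 1+39=40 d=26 *, l++
l=8 r=15: 2+39=41 d=25 *, l++
l=9 r=15: 10+39=49 d=17 *, l++
l=10 r=15: 15+39=54 d=12 *, l++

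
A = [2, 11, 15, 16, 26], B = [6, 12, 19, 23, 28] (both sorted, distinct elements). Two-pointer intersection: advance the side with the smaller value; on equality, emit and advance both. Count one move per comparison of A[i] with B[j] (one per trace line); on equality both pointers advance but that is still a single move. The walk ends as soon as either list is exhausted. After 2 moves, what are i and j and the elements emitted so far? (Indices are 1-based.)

i=1 j=1: 2<6, i++
i=2 j=1: 11>6, j++

i=2, j=2, emitted=[]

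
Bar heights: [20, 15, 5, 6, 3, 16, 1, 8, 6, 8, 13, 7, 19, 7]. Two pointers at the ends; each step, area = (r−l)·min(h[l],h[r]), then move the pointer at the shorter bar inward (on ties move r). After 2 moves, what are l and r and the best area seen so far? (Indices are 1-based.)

l=1 r=14: min(20,7)*13=91 best=91 *, r--
l=1 r=13: min(20,19)*12=228 best=228 *, r--

l=1, r=12, best area=228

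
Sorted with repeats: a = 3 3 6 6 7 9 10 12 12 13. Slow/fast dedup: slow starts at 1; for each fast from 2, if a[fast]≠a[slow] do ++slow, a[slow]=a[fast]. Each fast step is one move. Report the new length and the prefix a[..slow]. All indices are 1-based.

(s=1,f=2) a[fast]=3=a[slow] dup → fast++
(s=1,f=3) a[fast]=6≠a[slow]=3 write a[2]=6 → slow++,fast++
(s=2,f=4) a[fast]=6=a[slow] dup → fast++
(s=2,f=5) a[fast]=7≠a[slow]=6 write a[3]=7 → slow++,fast++
(s=3,f=6) a[fast]=9≠a[slow]=7 write a[4]=9 → slow++,fast++
(s=4,f=7) a[fast]=10≠a[slow]=9 write a[5]=10 → slow++,fast++
(s=5,f=8) a[fast]=12≠a[slow]=10 write a[6]=12 → slow++,fast++
(s=6,f=9) a[fast]=12=a[slow] dup → fast++
(s=6,f=10) a[fast]=13≠a[slow]=12 write a[7]=13 → slow++,fast++

length 7; prefix = [3, 6, 7, 9, 10, 12, 13]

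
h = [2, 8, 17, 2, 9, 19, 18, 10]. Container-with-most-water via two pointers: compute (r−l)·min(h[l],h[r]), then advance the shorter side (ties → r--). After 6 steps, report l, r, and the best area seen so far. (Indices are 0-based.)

l=5, r=6, best area=68

[0,7] min(2,10)*7=14 best=14 * → l++
[1,7] min(8,10)*6=48 best=48 * → l++
[2,7] min(17,10)*5=50 best=50 * → r--
[2,6] min(17,18)*4=68 best=68 * → l++
[3,6] min(2,18)*3=6 best=68 → l++
[4,6] min(9,18)*2=18 best=68 → l++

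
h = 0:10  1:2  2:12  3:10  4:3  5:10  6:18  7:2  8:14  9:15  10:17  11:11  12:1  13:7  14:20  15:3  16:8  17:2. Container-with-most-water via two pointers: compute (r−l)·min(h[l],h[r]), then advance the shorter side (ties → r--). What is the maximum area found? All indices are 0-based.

l=0 r=17: min(10,2)*17=34 best=34 *, r--
l=0 r=16: min(10,8)*16=128 best=128 *, r--
l=0 r=15: min(10,3)*15=45 best=128, r--
l=0 r=14: min(10,20)*14=140 best=140 *, l++
l=1 r=14: min(2,20)*13=26 best=140, l++
l=2 r=14: min(12,20)*12=144 best=144 *, l++
l=3 r=14: min(10,20)*11=110 best=144, l++
l=4 r=14: min(3,20)*10=30 best=144, l++
l=5 r=14: min(10,20)*9=90 best=144, l++
l=6 r=14: min(18,20)*8=144 best=144, l++
l=7 r=14: min(2,20)*7=14 best=144, l++
l=8 r=14: min(14,20)*6=84 best=144, l++
l=9 r=14: min(15,20)*5=75 best=144, l++
l=10 r=14: min(17,20)*4=68 best=144, l++
l=11 r=14: min(11,20)*3=33 best=144, l++
l=12 r=14: min(1,20)*2=2 best=144, l++
l=13 r=14: min(7,20)*1=7 best=144, l++

max area = 144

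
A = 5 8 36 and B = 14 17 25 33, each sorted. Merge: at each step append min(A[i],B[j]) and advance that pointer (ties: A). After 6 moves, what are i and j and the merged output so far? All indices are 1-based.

i=3, j=5, merged so far=[5, 8, 14, 17, 25, 33]

[i=1,j=1] A[i]=5<=B[j]=14 take 5 → i++
[i=2,j=1] A[i]=8<=B[j]=14 take 8 → i++
[i=3,j=1] A[i]=36>B[j]=14 take 14 → j++
[i=3,j=2] A[i]=36>B[j]=17 take 17 → j++
[i=3,j=3] A[i]=36>B[j]=25 take 25 → j++
[i=3,j=4] A[i]=36>B[j]=33 take 33 → j++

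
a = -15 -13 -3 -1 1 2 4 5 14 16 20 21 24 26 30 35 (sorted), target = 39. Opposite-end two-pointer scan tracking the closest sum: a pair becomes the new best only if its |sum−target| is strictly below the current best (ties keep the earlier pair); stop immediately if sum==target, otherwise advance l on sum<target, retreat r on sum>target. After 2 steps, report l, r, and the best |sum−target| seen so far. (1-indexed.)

l=3, r=16, best |Δ|=17

[1,16] -15+35=20 d=19 * → l++
[2,16] -13+35=22 d=17 * → l++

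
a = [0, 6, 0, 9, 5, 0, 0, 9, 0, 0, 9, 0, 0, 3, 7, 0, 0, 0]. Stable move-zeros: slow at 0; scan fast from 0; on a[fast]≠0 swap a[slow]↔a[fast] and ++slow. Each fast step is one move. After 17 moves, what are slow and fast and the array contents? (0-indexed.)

slow=7, fast=17, a=[6, 9, 5, 9, 9, 3, 7, 0, 0, 0, 0, 0, 0, 0, 0, 0, 0, 0]

(s=0,f=0) a[fast]=0 → fast++
(s=0,f=1) a[fast]=6≠0 swap→a[0]=6 → slow++,fast++
(s=1,f=2) a[fast]=0 → fast++
(s=1,f=3) a[fast]=9≠0 swap→a[1]=9 → slow++,fast++
(s=2,f=4) a[fast]=5≠0 swap→a[2]=5 → slow++,fast++
(s=3,f=5) a[fast]=0 → fast++
(s=3,f=6) a[fast]=0 → fast++
(s=3,f=7) a[fast]=9≠0 swap→a[3]=9 → slow++,fast++
(s=4,f=8) a[fast]=0 → fast++
(s=4,f=9) a[fast]=0 → fast++
(s=4,f=10) a[fast]=9≠0 swap→a[4]=9 → slow++,fast++
(s=5,f=11) a[fast]=0 → fast++
(s=5,f=12) a[fast]=0 → fast++
(s=5,f=13) a[fast]=3≠0 swap→a[5]=3 → slow++,fast++
(s=6,f=14) a[fast]=7≠0 swap→a[6]=7 → slow++,fast++
(s=7,f=15) a[fast]=0 → fast++
(s=7,f=16) a[fast]=0 → fast++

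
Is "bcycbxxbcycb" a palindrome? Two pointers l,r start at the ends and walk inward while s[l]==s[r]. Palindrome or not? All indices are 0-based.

palindrome

l=0 r=11: 'b'=='b', l++,r--
l=1 r=10: 'c'=='c', l++,r--
l=2 r=9: 'y'=='y', l++,r--
l=3 r=8: 'c'=='c', l++,r--
l=4 r=7: 'b'=='b', l++,r--
l=5 r=6: 'x'=='x', l++,r--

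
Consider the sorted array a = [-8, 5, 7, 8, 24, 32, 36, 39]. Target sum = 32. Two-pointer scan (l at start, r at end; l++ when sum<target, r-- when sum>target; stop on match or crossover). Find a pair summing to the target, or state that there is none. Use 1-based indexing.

(8, 24)

l=1 r=8: -8+39=31 <32, l++
l=2 r=8: 5+39=44 >32, r--
l=2 r=7: 5+36=41 >32, r--
l=2 r=6: 5+32=37 >32, r--
l=2 r=5: 5+24=29 <32, l++
l=3 r=5: 7+24=31 <32, l++
l=4 r=5: 8+24=32, found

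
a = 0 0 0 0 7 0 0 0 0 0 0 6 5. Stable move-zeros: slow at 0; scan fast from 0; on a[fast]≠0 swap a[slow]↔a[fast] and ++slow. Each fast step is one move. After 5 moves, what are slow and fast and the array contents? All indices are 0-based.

(s=0,f=0) a[fast]=0 → fast++
(s=0,f=1) a[fast]=0 → fast++
(s=0,f=2) a[fast]=0 → fast++
(s=0,f=3) a[fast]=0 → fast++
(s=0,f=4) a[fast]=7≠0 swap→a[0]=7 → slow++,fast++

slow=1, fast=5, a=[7, 0, 0, 0, 0, 0, 0, 0, 0, 0, 0, 6, 5]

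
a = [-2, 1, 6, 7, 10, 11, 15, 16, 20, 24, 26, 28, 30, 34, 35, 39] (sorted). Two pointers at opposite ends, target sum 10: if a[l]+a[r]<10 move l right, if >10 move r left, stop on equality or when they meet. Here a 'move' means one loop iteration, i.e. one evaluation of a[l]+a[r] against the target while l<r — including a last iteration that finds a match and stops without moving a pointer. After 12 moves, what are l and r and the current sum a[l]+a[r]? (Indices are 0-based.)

l=1, r=4, sum=11

l=0 r=15: -2+39=37 >10, r--
l=0 r=14: -2+35=33 >10, r--
l=0 r=13: -2+34=32 >10, r--
l=0 r=12: -2+30=28 >10, r--
l=0 r=11: -2+28=26 >10, r--
l=0 r=10: -2+26=24 >10, r--
l=0 r=9: -2+24=22 >10, r--
l=0 r=8: -2+20=18 >10, r--
l=0 r=7: -2+16=14 >10, r--
l=0 r=6: -2+15=13 >10, r--
l=0 r=5: -2+11=9 <10, l++
l=1 r=5: 1+11=12 >10, r--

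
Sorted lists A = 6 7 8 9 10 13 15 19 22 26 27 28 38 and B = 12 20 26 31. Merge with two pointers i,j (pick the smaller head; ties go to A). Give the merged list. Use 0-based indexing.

[6, 7, 8, 9, 10, 12, 13, 15, 19, 20, 22, 26, 26, 27, 28, 31, 38]

i=0 j=0: A[i]=6<=B[j]=12 take 6, i++
i=1 j=0: A[i]=7<=B[j]=12 take 7, i++
i=2 j=0: A[i]=8<=B[j]=12 take 8, i++
i=3 j=0: A[i]=9<=B[j]=12 take 9, i++
i=4 j=0: A[i]=10<=B[j]=12 take 10, i++
i=5 j=0: A[i]=13>B[j]=12 take 12, j++
i=5 j=1: A[i]=13<=B[j]=20 take 13, i++
i=6 j=1: A[i]=15<=B[j]=20 take 15, i++
i=7 j=1: A[i]=19<=B[j]=20 take 19, i++
i=8 j=1: A[i]=22>B[j]=20 take 20, j++
i=8 j=2: A[i]=22<=B[j]=26 take 22, i++
i=9 j=2: A[i]=26<=B[j]=26 take 26, i++
i=10 j=2: A[i]=27>B[j]=26 take 26, j++
i=10 j=3: A[i]=27<=B[j]=31 take 27, i++
i=11 j=3: A[i]=28<=B[j]=31 take 28, i++
i=12 j=3: A[i]=38>B[j]=31 take 31, j++
i=12 j=4: B done, take A[i]=38, i++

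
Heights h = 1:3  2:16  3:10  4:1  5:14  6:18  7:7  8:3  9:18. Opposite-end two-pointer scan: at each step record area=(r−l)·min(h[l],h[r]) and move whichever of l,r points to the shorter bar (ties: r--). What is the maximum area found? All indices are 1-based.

l=1 r=9: min(3,18)*8=24 best=24 *, l++
l=2 r=9: min(16,18)*7=112 best=112 *, l++
l=3 r=9: min(10,18)*6=60 best=112, l++
l=4 r=9: min(1,18)*5=5 best=112, l++
l=5 r=9: min(14,18)*4=56 best=112, l++
l=6 r=9: min(18,18)*3=54 best=112, r--
l=6 r=8: min(18,3)*2=6 best=112, r--
l=6 r=7: min(18,7)*1=7 best=112, r--

max area = 112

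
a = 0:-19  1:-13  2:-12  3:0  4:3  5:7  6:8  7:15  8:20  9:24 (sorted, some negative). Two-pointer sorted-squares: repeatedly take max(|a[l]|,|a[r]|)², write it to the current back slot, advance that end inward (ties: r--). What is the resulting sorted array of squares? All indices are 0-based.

[0, 9, 49, 64, 144, 169, 225, 361, 400, 576]

[0,9] |-19|<=|24| out[9]=576 → r--
[0,8] |-19|<=|20| out[8]=400 → r--
[0,7] |-19|>|15| out[7]=361 → l++
[1,7] |-13|<=|15| out[6]=225 → r--
[1,6] |-13|>|8| out[5]=169 → l++
[2,6] |-12|>|8| out[4]=144 → l++
[3,6] |0|<=|8| out[3]=64 → r--
[3,5] |0|<=|7| out[2]=49 → r--
[3,4] |0|<=|3| out[1]=9 → r--
[3,3] |0|<=|0| out[0]=0 → r--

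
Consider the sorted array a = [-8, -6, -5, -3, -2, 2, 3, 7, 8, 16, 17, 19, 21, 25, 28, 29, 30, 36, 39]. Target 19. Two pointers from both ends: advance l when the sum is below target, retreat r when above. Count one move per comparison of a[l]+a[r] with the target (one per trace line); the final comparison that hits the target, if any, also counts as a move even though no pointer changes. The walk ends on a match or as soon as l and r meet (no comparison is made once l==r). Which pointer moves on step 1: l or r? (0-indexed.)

r

l=0 r=18: -8+39=31 >19, r--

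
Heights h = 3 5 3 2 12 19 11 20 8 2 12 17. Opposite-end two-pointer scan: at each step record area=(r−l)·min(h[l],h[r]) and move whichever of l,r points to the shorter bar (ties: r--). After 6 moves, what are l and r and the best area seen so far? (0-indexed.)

l=5, r=10, best area=102

l=0 r=11: min(3,17)*11=33 best=33 *, l++
l=1 r=11: min(5,17)*10=50 best=50 *, l++
l=2 r=11: min(3,17)*9=27 best=50, l++
l=3 r=11: min(2,17)*8=16 best=50, l++
l=4 r=11: min(12,17)*7=84 best=84 *, l++
l=5 r=11: min(19,17)*6=102 best=102 *, r--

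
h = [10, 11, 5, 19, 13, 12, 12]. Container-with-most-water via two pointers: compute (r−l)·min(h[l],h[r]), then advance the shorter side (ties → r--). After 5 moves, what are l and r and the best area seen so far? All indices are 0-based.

l=0 r=6: min(10,12)*6=60 best=60 *, l++
l=1 r=6: min(11,12)*5=55 best=60, l++
l=2 r=6: min(5,12)*4=20 best=60, l++
l=3 r=6: min(19,12)*3=36 best=60, r--
l=3 r=5: min(19,12)*2=24 best=60, r--

l=3, r=4, best area=60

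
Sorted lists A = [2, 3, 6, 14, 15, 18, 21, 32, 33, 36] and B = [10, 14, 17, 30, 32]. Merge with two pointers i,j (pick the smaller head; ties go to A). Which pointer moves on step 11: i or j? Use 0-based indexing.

j

i=0 j=0: A[i]=2<=B[j]=10 take 2, i++
i=1 j=0: A[i]=3<=B[j]=10 take 3, i++
i=2 j=0: A[i]=6<=B[j]=10 take 6, i++
i=3 j=0: A[i]=14>B[j]=10 take 10, j++
i=3 j=1: A[i]=14<=B[j]=14 take 14, i++
i=4 j=1: A[i]=15>B[j]=14 take 14, j++
i=4 j=2: A[i]=15<=B[j]=17 take 15, i++
i=5 j=2: A[i]=18>B[j]=17 take 17, j++
i=5 j=3: A[i]=18<=B[j]=30 take 18, i++
i=6 j=3: A[i]=21<=B[j]=30 take 21, i++
i=7 j=3: A[i]=32>B[j]=30 take 30, j++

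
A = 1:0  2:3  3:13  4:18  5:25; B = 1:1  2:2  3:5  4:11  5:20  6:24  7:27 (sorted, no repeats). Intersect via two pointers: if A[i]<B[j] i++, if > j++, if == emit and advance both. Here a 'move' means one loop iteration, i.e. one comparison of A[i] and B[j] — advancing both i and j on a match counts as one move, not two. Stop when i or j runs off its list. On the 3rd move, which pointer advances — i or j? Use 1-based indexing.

[i=1,j=1] 0<1 → i++
[i=2,j=1] 3>1 → j++
[i=2,j=2] 3>2 → j++

j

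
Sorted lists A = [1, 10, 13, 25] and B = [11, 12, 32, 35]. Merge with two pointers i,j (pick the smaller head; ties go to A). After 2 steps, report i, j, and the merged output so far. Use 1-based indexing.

i=3, j=1, merged so far=[1, 10]

i=1 j=1: A[i]=1<=B[j]=11 take 1, i++
i=2 j=1: A[i]=10<=B[j]=11 take 10, i++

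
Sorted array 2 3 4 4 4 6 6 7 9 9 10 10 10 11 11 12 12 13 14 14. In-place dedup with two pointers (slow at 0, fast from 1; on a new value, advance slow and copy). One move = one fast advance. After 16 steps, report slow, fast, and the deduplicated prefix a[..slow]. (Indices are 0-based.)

slow=8, fast=17, prefix=[2, 3, 4, 6, 7, 9, 10, 11, 12]

slow=0 fast=1: a[fast]=3≠a[slow]=2 write a[1]=3, slow++,fast++
slow=1 fast=2: a[fast]=4≠a[slow]=3 write a[2]=4, slow++,fast++
slow=2 fast=3: a[fast]=4=a[slow] dup, fast++
slow=2 fast=4: a[fast]=4=a[slow] dup, fast++
slow=2 fast=5: a[fast]=6≠a[slow]=4 write a[3]=6, slow++,fast++
slow=3 fast=6: a[fast]=6=a[slow] dup, fast++
slow=3 fast=7: a[fast]=7≠a[slow]=6 write a[4]=7, slow++,fast++
slow=4 fast=8: a[fast]=9≠a[slow]=7 write a[5]=9, slow++,fast++
slow=5 fast=9: a[fast]=9=a[slow] dup, fast++
slow=5 fast=10: a[fast]=10≠a[slow]=9 write a[6]=10, slow++,fast++
slow=6 fast=11: a[fast]=10=a[slow] dup, fast++
slow=6 fast=12: a[fast]=10=a[slow] dup, fast++
slow=6 fast=13: a[fast]=11≠a[slow]=10 write a[7]=11, slow++,fast++
slow=7 fast=14: a[fast]=11=a[slow] dup, fast++
slow=7 fast=15: a[fast]=12≠a[slow]=11 write a[8]=12, slow++,fast++
slow=8 fast=16: a[fast]=12=a[slow] dup, fast++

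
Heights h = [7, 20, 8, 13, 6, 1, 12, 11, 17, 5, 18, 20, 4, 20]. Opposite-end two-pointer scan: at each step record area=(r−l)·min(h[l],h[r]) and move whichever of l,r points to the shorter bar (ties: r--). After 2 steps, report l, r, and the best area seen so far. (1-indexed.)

l=2, r=13, best area=240

[1,14] min(7,20)*13=91 best=91 * → l++
[2,14] min(20,20)*12=240 best=240 * → r--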